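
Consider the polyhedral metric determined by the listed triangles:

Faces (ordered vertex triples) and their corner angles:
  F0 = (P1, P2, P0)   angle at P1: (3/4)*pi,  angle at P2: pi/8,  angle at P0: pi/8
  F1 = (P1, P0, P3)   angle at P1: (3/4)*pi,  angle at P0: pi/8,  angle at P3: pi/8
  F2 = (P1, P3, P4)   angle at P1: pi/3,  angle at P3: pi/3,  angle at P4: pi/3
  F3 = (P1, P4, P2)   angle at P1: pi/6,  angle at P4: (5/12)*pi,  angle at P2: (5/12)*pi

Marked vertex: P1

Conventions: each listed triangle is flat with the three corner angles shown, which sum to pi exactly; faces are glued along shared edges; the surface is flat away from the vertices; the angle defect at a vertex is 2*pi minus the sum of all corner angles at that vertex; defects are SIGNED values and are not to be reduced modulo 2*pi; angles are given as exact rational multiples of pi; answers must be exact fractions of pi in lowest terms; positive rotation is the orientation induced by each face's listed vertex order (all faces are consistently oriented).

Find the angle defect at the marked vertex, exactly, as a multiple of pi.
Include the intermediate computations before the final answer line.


Sum of corner angles at P1: 2*pi
defect = 2*pi - 2*pi

Answer: defect(P1) = 0


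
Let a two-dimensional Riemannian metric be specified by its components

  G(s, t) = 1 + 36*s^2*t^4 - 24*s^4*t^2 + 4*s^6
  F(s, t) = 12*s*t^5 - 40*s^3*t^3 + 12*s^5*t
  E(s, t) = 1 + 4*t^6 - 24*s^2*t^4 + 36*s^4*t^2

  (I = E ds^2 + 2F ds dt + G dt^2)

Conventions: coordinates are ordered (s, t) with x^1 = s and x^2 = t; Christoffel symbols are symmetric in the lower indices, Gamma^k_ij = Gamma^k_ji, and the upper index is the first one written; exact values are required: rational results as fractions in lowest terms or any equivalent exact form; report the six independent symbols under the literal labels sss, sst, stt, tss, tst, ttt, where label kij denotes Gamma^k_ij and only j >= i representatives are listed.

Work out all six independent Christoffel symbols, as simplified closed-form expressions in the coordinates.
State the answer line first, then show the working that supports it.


Answer: Gamma_sss = (72*s^3*t^2 - 24*s*t^4)/(4*s^6 + 12*s^4*t^2 + 12*s^2*t^4 + 4*t^6 + 1), Gamma_sst = (36*s^4*t - 48*s^2*t^3 + 12*t^5)/(4*s^6 + 12*s^4*t^2 + 12*s^2*t^4 + 4*t^6 + 1), Gamma_stt = (-72*s^3*t^2 + 24*s*t^4)/(4*s^6 + 12*s^4*t^2 + 12*s^2*t^4 + 4*t^6 + 1), Gamma_tss = (24*s^4*t - 72*s^2*t^3)/(4*s^6 + 12*s^4*t^2 + 12*s^2*t^4 + 4*t^6 + 1), Gamma_tst = (12*s^5 - 48*s^3*t^2 + 36*s*t^4)/(4*s^6 + 12*s^4*t^2 + 12*s^2*t^4 + 4*t^6 + 1), Gamma_ttt = (-24*s^4*t + 72*s^2*t^3)/(4*s^6 + 12*s^4*t^2 + 12*s^2*t^4 + 4*t^6 + 1)

E = 1 + 4*t^6 - 24*s^2*t^4 + 36*s^4*t^2; F = 12*s*t^5 - 40*s^3*t^3 + 12*s^5*t; G = 1 + 36*s^2*t^4 - 24*s^4*t^2 + 4*s^6
Gamma^k_ij = (1/2) g^{kl} (d_i g_jl + d_j g_il - d_l g_ij), with g^inv = (1/(EG-F^2)) [[G, -F], [-F, E]]
first partials: E_s = -48*s*t^4 + 144*s^3*t^2, E_t = 24*t^5 - 96*s^2*t^3 + 72*s^4*t, F_s = 12*t^5 - 120*s^2*t^3 + 60*s^4*t, F_t = 60*s*t^4 - 120*s^3*t^2 + 12*s^5, G_s = 72*s*t^4 - 96*s^3*t^2 + 24*s^5, G_t = 144*s^2*t^3 - 48*s^4*t
D = EG - F^2 = 1 + 4*t^6 + 12*s^2*t^4 + 12*s^4*t^2 + 4*s^6
expanded: Gamma^s_ss = (G E_s - 2F F_s + F E_t)/(2D), Gamma^s_st = (G E_t - F G_s)/(2D), Gamma^s_tt = (2G F_t - G G_s - F G_t)/(2D), Gamma^t_ss = (2E F_s - E E_t - F E_s)/(2D), Gamma^t_st = (E G_s - F E_t)/(2D), Gamma^t_tt = (E G_t - 2F F_t + F G_s)/(2D); substitute and cancel common factors


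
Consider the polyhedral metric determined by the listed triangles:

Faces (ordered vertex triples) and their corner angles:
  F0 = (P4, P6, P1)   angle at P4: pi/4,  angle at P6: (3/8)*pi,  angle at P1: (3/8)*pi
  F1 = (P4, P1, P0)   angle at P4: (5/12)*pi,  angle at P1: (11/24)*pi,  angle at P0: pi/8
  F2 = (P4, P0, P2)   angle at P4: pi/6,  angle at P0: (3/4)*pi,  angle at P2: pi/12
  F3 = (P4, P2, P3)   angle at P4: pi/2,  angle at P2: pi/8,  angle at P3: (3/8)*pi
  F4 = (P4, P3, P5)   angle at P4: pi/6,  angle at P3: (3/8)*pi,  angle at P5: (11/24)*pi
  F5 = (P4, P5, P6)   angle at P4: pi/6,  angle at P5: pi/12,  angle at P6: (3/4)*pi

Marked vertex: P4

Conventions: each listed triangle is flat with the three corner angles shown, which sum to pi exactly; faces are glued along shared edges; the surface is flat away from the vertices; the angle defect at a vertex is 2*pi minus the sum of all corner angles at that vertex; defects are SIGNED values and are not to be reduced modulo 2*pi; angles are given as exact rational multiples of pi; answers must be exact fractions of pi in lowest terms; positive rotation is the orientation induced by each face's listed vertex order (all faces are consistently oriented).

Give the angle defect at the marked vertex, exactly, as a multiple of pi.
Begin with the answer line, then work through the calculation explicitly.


Answer: defect(P4) = pi/3

Sum of corner angles at P4: (5/3)*pi
defect = 2*pi - (5/3)*pi


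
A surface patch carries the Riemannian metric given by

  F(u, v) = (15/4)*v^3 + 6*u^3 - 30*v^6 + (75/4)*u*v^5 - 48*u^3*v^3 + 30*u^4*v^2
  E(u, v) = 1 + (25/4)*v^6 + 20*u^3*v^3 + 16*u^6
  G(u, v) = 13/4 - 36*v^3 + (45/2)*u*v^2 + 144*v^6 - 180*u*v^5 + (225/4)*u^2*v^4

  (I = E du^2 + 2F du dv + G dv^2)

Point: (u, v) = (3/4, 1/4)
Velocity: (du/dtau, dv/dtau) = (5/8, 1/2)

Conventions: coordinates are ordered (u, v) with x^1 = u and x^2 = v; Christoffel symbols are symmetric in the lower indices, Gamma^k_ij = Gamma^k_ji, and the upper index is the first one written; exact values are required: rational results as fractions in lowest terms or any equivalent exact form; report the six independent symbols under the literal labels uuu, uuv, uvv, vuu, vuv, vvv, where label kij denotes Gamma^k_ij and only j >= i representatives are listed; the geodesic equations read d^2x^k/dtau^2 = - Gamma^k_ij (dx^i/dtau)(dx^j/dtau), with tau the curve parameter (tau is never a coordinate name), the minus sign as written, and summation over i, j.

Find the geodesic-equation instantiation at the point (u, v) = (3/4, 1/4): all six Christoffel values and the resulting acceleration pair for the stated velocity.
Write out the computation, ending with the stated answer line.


E = 65225/16384, F = 47073/16384, G = 61753/16384 at the point
E_u = 5967/256, E_v = 3315/2048, F_u = 49323/4096, F_v = 7173/4096, G_u = 3195/2048, G_v = 1917/1024
EG - F^2 = 55297/8192;  g^inv = (8192/55297) * [[61753/16384, -47073/16384], [-47073/16384, 65225/16384]]
first-kind symbols [ij,l] = (1/2)(d_i g_jl + d_j g_il - d_l g_ij): [uu,u] = E_u/2 = 5967/512, [uu,v] = F_u - E_v/2 = 5751/512, [uv,u] = E_v/2 = 3315/4096, [uv,v] = G_u/2 = 3195/4096, [vv,u] = F_v - G_u/2 = 1989/2048, [vv,v] = G_v/2 = 1917/2048
Gamma^u_ij = (G*[ij,u] - F*[ij,v])/(EG - F^2), Gamma^v_ij = (E*[ij,v] - F*[ij,u])/(EG - F^2)
Gamma_uuu = 95472/55297, Gamma_uuv = 6630/55297, Gamma_uvv = 7956/55297, Gamma_vuu = 92016/55297, Gamma_vuv = 6390/55297, Gamma_vvv = 7668/55297
d^2u/dtau^2 = -(Gamma_uuu*(5/8)^2 + 2*Gamma_uuv*(5/8)*(1/2) + Gamma_uvv*(1/2)^2) = -86853/110594
d^2v/dtau^2 = -(Gamma_vuu*(5/8)^2 + 2*Gamma_vuv*(5/8)*(1/2) + Gamma_vvv*(1/2)^2) = -83709/110594

Answer: Gamma_uuu = 95472/55297, Gamma_uuv = 6630/55297, Gamma_uvv = 7956/55297, Gamma_vuu = 92016/55297, Gamma_vuv = 6390/55297, Gamma_vvv = 7668/55297; accelerations (d^2u/dtau^2, d^2v/dtau^2) = (-86853/110594, -83709/110594)


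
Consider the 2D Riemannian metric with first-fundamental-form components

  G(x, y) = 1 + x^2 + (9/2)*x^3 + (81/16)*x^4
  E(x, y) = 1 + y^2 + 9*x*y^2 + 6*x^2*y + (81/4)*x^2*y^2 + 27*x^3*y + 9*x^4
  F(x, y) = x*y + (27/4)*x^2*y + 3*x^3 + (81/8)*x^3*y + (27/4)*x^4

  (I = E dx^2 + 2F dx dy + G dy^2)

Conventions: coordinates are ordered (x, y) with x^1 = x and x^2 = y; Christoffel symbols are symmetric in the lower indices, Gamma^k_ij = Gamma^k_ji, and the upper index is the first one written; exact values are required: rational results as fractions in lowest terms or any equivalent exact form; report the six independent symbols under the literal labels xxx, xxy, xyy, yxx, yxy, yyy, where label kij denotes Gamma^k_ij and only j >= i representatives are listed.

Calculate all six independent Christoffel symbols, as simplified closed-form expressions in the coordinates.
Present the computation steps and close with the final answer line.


E = 1 + y^2 + 9*x*y^2 + 6*x^2*y + (81/4)*x^2*y^2 + 27*x^3*y + 9*x^4; F = x*y + (27/4)*x^2*y + 3*x^3 + (81/8)*x^3*y + (27/4)*x^4; G = 1 + x^2 + (9/2)*x^3 + (81/16)*x^4
Gamma^k_ij = (1/2) g^{kl} (d_i g_jl + d_j g_il - d_l g_ij), with g^inv = (1/(EG-F^2)) [[G, -F], [-F, E]]
first partials: E_x = 9*y^2 + 12*x*y + (81/2)*x*y^2 + 81*x^2*y + 36*x^3, E_y = 2*y + 18*x*y + 6*x^2 + (81/2)*x^2*y + 27*x^3, F_x = y + (27/2)*x*y + 9*x^2 + (243/8)*x^2*y + 27*x^3, F_y = x + (27/4)*x^2 + (81/8)*x^3, G_x = 2*x + (27/2)*x^2 + (81/4)*x^3, G_y = 0
D = EG - F^2 = 1 + y^2 + x^2 + 9*x*y^2 + 6*x^2*y + (9/2)*x^3 + (81/4)*x^2*y^2 + 27*x^3*y + (225/16)*x^4
expanded: Gamma^x_xx = (G E_x - 2F F_x + F E_y)/(2D), Gamma^x_xy = (G E_y - F G_x)/(2D), Gamma^x_yy = (2G F_y - G G_x - F G_y)/(2D), Gamma^y_xx = (2E F_x - E E_y - F E_x)/(2D), Gamma^y_xy = (E G_x - F E_y)/(2D), Gamma^y_yy = (E G_y - 2F F_y + F G_x)/(2D); substitute and cancel common factors

Answer: Gamma_xxx = (288*x^3 + 648*x^2*y + 324*x*y^2 + 96*x*y + 72*y^2)/(225*x^4 + 432*x^3*y + 72*x^3 + 324*x^2*y^2 + 96*x^2*y + 16*x^2 + 144*x*y^2 + 16*y^2 + 16), Gamma_xxy = (216*x^3 + 324*x^2*y + 48*x^2 + 144*x*y + 16*y)/(225*x^4 + 432*x^3*y + 72*x^3 + 324*x^2*y^2 + 96*x^2*y + 16*x^2 + 144*x*y^2 + 16*y^2 + 16), Gamma_xyy = 0, Gamma_yxx = (216*x^3 + 162*x^2*y + 96*x^2 + 72*x*y)/(225*x^4 + 432*x^3*y + 72*x^3 + 324*x^2*y^2 + 96*x^2*y + 16*x^2 + 144*x*y^2 + 16*y^2 + 16), Gamma_yxy = (162*x^3 + 108*x^2 + 16*x)/(225*x^4 + 432*x^3*y + 72*x^3 + 324*x^2*y^2 + 96*x^2*y + 16*x^2 + 144*x*y^2 + 16*y^2 + 16), Gamma_yyy = 0


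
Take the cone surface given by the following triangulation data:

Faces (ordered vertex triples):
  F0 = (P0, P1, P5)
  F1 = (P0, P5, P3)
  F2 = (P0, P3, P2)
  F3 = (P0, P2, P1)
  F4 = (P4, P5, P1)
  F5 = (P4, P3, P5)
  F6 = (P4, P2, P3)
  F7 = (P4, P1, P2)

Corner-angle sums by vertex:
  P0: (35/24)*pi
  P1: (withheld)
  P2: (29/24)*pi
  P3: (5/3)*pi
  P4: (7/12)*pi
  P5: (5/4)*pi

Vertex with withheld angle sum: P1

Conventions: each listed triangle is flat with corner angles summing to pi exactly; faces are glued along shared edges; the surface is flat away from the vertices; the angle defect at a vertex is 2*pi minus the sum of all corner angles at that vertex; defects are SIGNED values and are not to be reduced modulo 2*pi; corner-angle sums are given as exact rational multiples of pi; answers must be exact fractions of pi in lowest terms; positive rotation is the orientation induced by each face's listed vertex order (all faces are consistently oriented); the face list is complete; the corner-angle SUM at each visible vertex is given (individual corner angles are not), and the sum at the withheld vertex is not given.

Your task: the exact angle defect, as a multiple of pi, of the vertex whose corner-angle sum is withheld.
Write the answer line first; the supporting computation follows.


Answer: defect(P1) = pi/6

V = 6, E = 12, F = 8; chi = V - E + F = 2
Gauss-Bonnet: total defect = 2*pi*chi = 4*pi; visible defects sum to (23/6)*pi


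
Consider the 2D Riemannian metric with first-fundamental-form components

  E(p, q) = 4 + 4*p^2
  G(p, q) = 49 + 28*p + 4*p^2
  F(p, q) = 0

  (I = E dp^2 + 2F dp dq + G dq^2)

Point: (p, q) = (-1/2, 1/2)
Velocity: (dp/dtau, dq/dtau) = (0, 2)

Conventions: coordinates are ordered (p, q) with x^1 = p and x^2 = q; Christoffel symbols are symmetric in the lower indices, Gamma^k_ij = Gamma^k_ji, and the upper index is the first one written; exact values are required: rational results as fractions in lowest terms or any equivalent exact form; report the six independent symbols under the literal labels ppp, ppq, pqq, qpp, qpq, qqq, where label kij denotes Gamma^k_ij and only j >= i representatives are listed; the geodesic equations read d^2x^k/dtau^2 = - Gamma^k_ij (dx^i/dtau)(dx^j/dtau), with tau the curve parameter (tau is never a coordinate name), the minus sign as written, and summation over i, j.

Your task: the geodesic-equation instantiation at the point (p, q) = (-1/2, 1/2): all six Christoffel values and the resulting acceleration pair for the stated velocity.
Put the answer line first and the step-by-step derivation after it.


Answer: Gamma_ppp = -2/5, Gamma_ppq = 0, Gamma_pqq = -12/5, Gamma_qpp = 0, Gamma_qpq = 1/3, Gamma_qqq = 0; accelerations (d^2p/dtau^2, d^2q/dtau^2) = (48/5, 0)

E = 5, F = 0, G = 36 at the point
E_p = -4, E_q = 0, F_p = 0, F_q = 0, G_p = 24, G_q = 0
EG - F^2 = 180;  g^inv = (1/180) * [[36, 0], [0, 5]]
first-kind symbols [ij,l] = (1/2)(d_i g_jl + d_j g_il - d_l g_ij): [pp,p] = E_p/2 = -2, [pp,q] = F_p - E_q/2 = 0, [pq,p] = E_q/2 = 0, [pq,q] = G_p/2 = 12, [qq,p] = F_q - G_p/2 = -12, [qq,q] = G_q/2 = 0
Gamma^p_ij = (G*[ij,p] - F*[ij,q])/(EG - F^2), Gamma^q_ij = (E*[ij,q] - F*[ij,p])/(EG - F^2)
Gamma_ppp = -2/5, Gamma_ppq = 0, Gamma_pqq = -12/5, Gamma_qpp = 0, Gamma_qpq = 1/3, Gamma_qqq = 0
d^2p/dtau^2 = -(Gamma_ppp*(0)^2 + 2*Gamma_ppq*(0)*(2) + Gamma_pqq*(2)^2) = 48/5
d^2q/dtau^2 = -(Gamma_qpp*(0)^2 + 2*Gamma_qpq*(0)*(2) + Gamma_qqq*(2)^2) = 0


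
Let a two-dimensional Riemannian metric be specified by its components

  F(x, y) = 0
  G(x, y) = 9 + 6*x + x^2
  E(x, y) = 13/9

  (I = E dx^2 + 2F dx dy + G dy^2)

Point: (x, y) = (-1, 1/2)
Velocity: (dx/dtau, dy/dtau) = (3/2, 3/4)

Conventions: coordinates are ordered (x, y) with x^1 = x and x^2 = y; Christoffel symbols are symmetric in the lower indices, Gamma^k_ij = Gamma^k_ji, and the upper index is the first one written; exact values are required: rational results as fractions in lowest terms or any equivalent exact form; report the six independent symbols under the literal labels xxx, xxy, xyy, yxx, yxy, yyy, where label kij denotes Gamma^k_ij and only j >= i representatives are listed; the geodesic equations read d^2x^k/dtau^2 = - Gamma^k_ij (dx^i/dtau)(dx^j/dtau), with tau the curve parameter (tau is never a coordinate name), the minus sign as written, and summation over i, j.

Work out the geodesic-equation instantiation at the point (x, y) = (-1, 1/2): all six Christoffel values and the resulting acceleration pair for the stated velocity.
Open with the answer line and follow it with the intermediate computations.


Answer: Gamma_xxx = 0, Gamma_xxy = 0, Gamma_xyy = -18/13, Gamma_yxx = 0, Gamma_yxy = 1/2, Gamma_yyy = 0; accelerations (d^2x/dtau^2, d^2y/dtau^2) = (81/104, -9/8)

E = 13/9, F = 0, G = 4 at the point
E_x = 0, E_y = 0, F_x = 0, F_y = 0, G_x = 4, G_y = 0
EG - F^2 = 52/9;  g^inv = (9/52) * [[4, 0], [0, 13/9]]
first-kind symbols [ij,l] = (1/2)(d_i g_jl + d_j g_il - d_l g_ij): [xx,x] = E_x/2 = 0, [xx,y] = F_x - E_y/2 = 0, [xy,x] = E_y/2 = 0, [xy,y] = G_x/2 = 2, [yy,x] = F_y - G_x/2 = -2, [yy,y] = G_y/2 = 0
Gamma^x_ij = (G*[ij,x] - F*[ij,y])/(EG - F^2), Gamma^y_ij = (E*[ij,y] - F*[ij,x])/(EG - F^2)
Gamma_xxx = 0, Gamma_xxy = 0, Gamma_xyy = -18/13, Gamma_yxx = 0, Gamma_yxy = 1/2, Gamma_yyy = 0
d^2x/dtau^2 = -(Gamma_xxx*(3/2)^2 + 2*Gamma_xxy*(3/2)*(3/4) + Gamma_xyy*(3/4)^2) = 81/104
d^2y/dtau^2 = -(Gamma_yxx*(3/2)^2 + 2*Gamma_yxy*(3/2)*(3/4) + Gamma_yyy*(3/4)^2) = -9/8


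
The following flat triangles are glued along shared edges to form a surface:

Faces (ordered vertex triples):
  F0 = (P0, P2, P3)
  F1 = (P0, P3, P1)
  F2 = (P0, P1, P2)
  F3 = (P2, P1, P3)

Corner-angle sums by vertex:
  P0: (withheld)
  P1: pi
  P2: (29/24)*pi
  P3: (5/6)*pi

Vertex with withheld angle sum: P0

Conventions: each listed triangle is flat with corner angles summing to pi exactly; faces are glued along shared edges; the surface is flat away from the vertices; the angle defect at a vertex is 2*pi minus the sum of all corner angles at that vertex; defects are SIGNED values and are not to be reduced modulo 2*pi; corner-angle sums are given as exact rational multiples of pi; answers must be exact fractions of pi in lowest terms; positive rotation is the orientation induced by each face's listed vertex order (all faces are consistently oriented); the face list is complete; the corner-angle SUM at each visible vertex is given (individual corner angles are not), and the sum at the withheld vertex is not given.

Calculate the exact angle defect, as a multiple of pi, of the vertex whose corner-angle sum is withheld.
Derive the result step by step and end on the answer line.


V = 4, E = 6, F = 4; chi = V - E + F = 2
Gauss-Bonnet: total defect = 2*pi*chi = 4*pi; visible defects sum to (71/24)*pi

Answer: defect(P0) = (25/24)*pi


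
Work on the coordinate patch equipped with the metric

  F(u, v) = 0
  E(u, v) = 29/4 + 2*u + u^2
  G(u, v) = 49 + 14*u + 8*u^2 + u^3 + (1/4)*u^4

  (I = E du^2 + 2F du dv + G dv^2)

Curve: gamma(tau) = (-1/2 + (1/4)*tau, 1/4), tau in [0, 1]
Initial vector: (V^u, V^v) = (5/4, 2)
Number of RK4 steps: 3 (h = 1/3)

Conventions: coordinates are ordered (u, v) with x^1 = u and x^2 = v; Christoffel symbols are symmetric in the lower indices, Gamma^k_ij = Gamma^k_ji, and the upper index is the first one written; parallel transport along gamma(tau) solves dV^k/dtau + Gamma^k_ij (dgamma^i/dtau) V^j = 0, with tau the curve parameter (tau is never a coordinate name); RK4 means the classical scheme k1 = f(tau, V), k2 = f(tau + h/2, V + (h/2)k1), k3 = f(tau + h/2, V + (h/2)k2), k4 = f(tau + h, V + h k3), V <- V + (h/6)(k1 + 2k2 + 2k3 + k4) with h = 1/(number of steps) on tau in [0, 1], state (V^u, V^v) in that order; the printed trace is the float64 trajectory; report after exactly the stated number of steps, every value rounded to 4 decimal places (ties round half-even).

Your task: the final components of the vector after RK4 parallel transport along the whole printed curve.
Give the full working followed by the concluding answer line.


gamma'(tau) = (1/4, 0); f(tau, V)^k = -Gamma^k_ij(gamma(tau)) gamma'^i(tau) V^j; h = 1/3; intermediate values shown to 6 dp
curve data and Christoffel symbols at the stage parameters:
  tau = 0.000000: gamma = (-0.500000, 0.250000), gamma' = (0.250000, 0.000000); Gamma_uuu = 0.076923, Gamma_uuv = 0.000000, Gamma_uvv = -0.509615, Gamma_vuu = 0.000000, Gamma_vuv = 0.075472, Gamma_vvv = 0.000000
  tau = 0.166667: gamma = (-0.458333, 0.250000), gamma' = (0.250000, 0.000000); Gamma_uuu = 0.082781, Gamma_uuv = 0.000000, Gamma_uvv = -0.550218, Gamma_vuu = 0.000000, Gamma_vuv = 0.081494, Gamma_vvv = 0.000000
  tau = 0.333333: gamma = (-0.416667, 0.250000), gamma' = (0.250000, 0.000000); Gamma_uuu = 0.088514, Gamma_uuv = 0.000000, Gamma_uvv = -0.590402, Gamma_vuu = 0.000000, Gamma_vuv = 0.087454, Gamma_vvv = 0.000000
  tau = 0.500000: gamma = (-0.375000, 0.250000), gamma' = (0.250000, 0.000000); Gamma_uuu = 0.094118, Gamma_uuv = 0.000000, Gamma_uvv = -0.630147, Gamma_vuu = 0.000000, Gamma_vuv = 0.093349, Gamma_vvv = 0.000000
  tau = 0.666667: gamma = (-0.333333, 0.250000), gamma' = (0.250000, 0.000000); Gamma_uuu = 0.099585, Gamma_uuv = 0.000000, Gamma_uvv = -0.669433, Gamma_vuu = 0.000000, Gamma_vuv = 0.099174, Gamma_vvv = 0.000000
  tau = 0.833333: gamma = (-0.291667, 0.250000), gamma' = (0.250000, 0.000000); Gamma_uuu = 0.104911, Gamma_uuv = 0.000000, Gamma_uvv = -0.708242, Gamma_vuu = 0.000000, Gamma_vuv = 0.104925, Gamma_vvv = 0.000000
  tau = 1.000000: gamma = (-0.250000, 0.250000), gamma' = (0.250000, 0.000000); Gamma_uuu = 0.110092, Gamma_uuv = 0.000000, Gamma_uvv = -0.746560, Gamma_vuu = 0.000000, Gamma_vuv = 0.110599, Gamma_vvv = 0.000000
step 0: V^u = 1.2500, V^v = 2.0000
step 1: k1 = (-0.024038, -0.037736), k2 = (-0.025786, -0.040619), k3 = (-0.025780, -0.040609), k4 = (-0.027471, -0.043431); V <- V + (h/6)(k1 + 2k2 + 2k3 + k4): V^u = 1.2414, V^v = 1.9865
step 2: k1 = (-0.027471, -0.043431), k2 = (-0.029102, -0.046190), k3 = (-0.029095, -0.046179), k4 = (-0.030665, -0.048870); V <- V + (h/6)(k1 + 2k2 + 2k3 + k4): V^u = 1.2317, V^v = 1.9711
step 3: k1 = (-0.030665, -0.048870), k2 = (-0.032171, -0.051490), k3 = (-0.032165, -0.051479), k4 = (-0.033605, -0.054025); V <- V + (h/6)(k1 + 2k2 + 2k3 + k4): V^u = 1.2210, V^v = 1.9539

Answer: V^u = 1.2210, V^v = 1.9539


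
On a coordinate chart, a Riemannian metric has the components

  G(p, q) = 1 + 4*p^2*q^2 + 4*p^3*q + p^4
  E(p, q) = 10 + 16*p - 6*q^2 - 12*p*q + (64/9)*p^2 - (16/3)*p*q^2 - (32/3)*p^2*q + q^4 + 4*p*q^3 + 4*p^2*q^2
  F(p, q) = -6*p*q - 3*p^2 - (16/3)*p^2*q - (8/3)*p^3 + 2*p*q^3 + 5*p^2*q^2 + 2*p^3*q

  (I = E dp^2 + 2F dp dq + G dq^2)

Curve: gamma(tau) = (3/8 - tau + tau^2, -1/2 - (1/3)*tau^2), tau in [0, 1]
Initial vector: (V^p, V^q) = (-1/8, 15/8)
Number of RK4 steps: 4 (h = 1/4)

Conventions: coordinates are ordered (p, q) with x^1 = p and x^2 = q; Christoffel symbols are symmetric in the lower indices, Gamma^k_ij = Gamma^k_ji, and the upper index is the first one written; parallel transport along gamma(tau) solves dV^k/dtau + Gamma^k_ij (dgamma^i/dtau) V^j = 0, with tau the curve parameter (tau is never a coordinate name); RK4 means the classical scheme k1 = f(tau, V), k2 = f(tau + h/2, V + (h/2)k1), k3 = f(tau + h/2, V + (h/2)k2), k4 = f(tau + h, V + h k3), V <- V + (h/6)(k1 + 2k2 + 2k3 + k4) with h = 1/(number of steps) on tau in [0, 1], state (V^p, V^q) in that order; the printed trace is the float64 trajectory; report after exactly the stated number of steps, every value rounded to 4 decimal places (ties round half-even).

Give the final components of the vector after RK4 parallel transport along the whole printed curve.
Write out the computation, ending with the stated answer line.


gamma'(tau) = (-1 + 2*tau, -(2/3)*tau); f(tau, V)^k = -Gamma^k_ij(gamma(tau)) gamma'^i(tau) V^j; h = 1/4; intermediate values shown to 6 dp
curve data and Christoffel symbols at the stage parameters:
  tau = 0.000000: gamma = (0.375000, -0.500000), gamma' = (-1.000000, 0.000000); Gamma_ppp = 0.836997, Gamma_ppq = 0.057068, Gamma_pqq = -0.171204, Gamma_qpp = 0.047557, Gamma_qpq = 0.003242, Gamma_qqq = -0.009727
  tau = 0.125000: gamma = (0.265625, -0.505208), gamma' = (-0.750000, -0.083333); Gamma_ppp = 0.919106, Gamma_ppq = 0.119770, Gamma_pqq = -0.132789, Gamma_qpp = 0.048860, Gamma_qpq = 0.006367, Gamma_qqq = -0.007059
  tau = 0.250000: gamma = (0.187500, -0.520833), gamma' = (-0.500000, -0.166667); Gamma_ppp = 0.995903, Gamma_ppq = 0.179039, Gamma_pqq = -0.100709, Gamma_qpp = 0.046582, Gamma_qpq = 0.008374, Gamma_qqq = -0.004711
  tau = 0.375000: gamma = (0.140625, -0.546875), gamma' = (-0.250000, -0.250000); Gamma_ppp = 1.060790, Gamma_ppq = 0.229201, Gamma_pqq = -0.079339, Gamma_qpp = 0.044022, Gamma_qpq = 0.009512, Gamma_qqq = -0.003293
  tau = 0.500000: gamma = (0.125000, -0.583333), gamma' = (0.000000, -0.333333); Gamma_ppp = 1.106980, Gamma_ppq = 0.264713, Gamma_pqq = -0.072194, Gamma_qpp = 0.045920, Gamma_qpq = 0.010981, Gamma_qqq = -0.002995
  tau = 0.625000: gamma = (0.140625, -0.630208), gamma' = (0.250000, -0.416667); Gamma_ppp = 1.128507, Gamma_ppq = 0.281378, Gamma_pqq = -0.080821, Gamma_qpp = 0.056324, Gamma_qpq = 0.014044, Gamma_qqq = -0.004034
  tau = 0.750000: gamma = (0.187500, -0.687500), gamma' = (0.500000, -0.500000); Gamma_ppp = 1.121238, Gamma_ppq = 0.277420, Gamma_pqq = -0.104032, Gamma_qpp = 0.075994, Gamma_qpq = 0.018803, Gamma_qqq = -0.007051
  tau = 0.875000: gamma = (0.265625, -0.755208), gamma' = (0.750000, -0.583333); Gamma_ppp = 1.084214, Gamma_ppq = 0.254155, Gamma_pqq = -0.137893, Gamma_qpp = 0.101292, Gamma_qpq = 0.023744, Gamma_qqq = -0.012883
  tau = 1.000000: gamma = (0.375000, -0.833333), gamma' = (1.000000, -0.666667); Gamma_ppp = 1.020890, Gamma_ppq = 0.215957, Gamma_pqq = -0.176692, Gamma_qpp = 0.125808, Gamma_qpq = 0.026613, Gamma_qqq = -0.021774
step 0: V^p = -0.1250, V^q = 1.8750
step 1: k1 = (0.002378, 0.000135), k2 = (0.060474, 0.003215), k3 = (0.065583, 0.003486), k4 = (0.079120, 0.003701); V <- V + (h/6)(k1 + 2k2 + 2k3 + k4): V^p = -0.1111, V^q = 1.8757
step 2: k1 = (0.077792, 0.003639), k2 = (0.037599, 0.001560), k3 = (0.035968, 0.001493), k4 = (-0.054157, -0.002247); V <- V + (h/6)(k1 + 2k2 + 2k3 + k4): V^p = -0.1040, V^q = 1.8760
step 3: k1 = (-0.054322, -0.002253), k2 = (-0.176851, -0.008827), k3 = (-0.174240, -0.008696), k4 = (-0.295143, -0.020004); V <- V + (h/6)(k1 + 2k2 + 2k3 + k4): V^p = -0.1478, V^q = 1.8736
step 4: k1 = (-0.294993, -0.019994), k2 = (-0.384388, -0.035911), k3 = (-0.376419, -0.035167), k4 = (-0.410266, -0.050558); V <- V + (h/6)(k1 + 2k2 + 2k3 + k4): V^p = -0.2406, V^q = 1.8648

Answer: V^p = -0.2406, V^q = 1.8648


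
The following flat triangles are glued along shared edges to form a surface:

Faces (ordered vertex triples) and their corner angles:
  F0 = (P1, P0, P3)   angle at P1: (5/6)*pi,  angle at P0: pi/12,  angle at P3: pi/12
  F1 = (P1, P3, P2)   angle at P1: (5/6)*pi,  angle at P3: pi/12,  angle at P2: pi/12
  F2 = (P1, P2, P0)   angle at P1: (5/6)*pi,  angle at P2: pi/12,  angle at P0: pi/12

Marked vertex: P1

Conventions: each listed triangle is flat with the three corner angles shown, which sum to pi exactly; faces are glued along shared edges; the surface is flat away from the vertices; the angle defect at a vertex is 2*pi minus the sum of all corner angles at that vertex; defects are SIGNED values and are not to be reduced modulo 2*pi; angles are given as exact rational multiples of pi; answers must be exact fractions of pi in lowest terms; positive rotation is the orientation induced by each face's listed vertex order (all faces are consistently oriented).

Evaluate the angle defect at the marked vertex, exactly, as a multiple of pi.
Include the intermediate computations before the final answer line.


Sum of corner angles at P1: (5/2)*pi
defect = 2*pi - (5/2)*pi

Answer: defect(P1) = -pi/2


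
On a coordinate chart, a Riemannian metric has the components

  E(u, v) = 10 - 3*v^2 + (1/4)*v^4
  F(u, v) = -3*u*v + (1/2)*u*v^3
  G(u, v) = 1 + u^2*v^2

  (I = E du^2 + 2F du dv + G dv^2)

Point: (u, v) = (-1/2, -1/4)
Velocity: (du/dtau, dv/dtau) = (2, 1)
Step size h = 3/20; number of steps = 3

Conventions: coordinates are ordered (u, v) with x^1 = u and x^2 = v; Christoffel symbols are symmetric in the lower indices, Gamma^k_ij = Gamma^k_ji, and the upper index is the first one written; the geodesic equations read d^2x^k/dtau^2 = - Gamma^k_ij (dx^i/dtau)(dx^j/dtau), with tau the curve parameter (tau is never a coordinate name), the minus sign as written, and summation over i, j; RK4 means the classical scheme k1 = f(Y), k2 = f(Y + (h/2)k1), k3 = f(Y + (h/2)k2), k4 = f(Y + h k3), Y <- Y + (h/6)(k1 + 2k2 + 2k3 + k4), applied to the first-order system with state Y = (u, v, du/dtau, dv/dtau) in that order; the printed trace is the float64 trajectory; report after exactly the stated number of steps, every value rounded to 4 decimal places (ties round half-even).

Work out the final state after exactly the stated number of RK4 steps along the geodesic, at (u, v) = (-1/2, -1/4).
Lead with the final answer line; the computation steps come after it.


Answer: u = 0.3817, v = 0.2005, du/dtau = 1.9787, dv/dtau = 1.0007

f(Y) = (du/dtau, dv/dtau, -Gamma^u_ij Y'^i Y'^j, -Gamma^v_ij Y'^i Y'^j) with the Gammas evaluated at the stage position; h = 0.150000; intermediate values shown to 6 dp
step 0: u = -0.5000, v = -0.2500, du/dtau = 2.0000, dv/dtau = 1.0000
step 1:
  k1: at (u, v) = (-0.500000, -0.250000), (du/dtau, dv/dtau) = (2.000000, 1.000000); Gamma_uuu = 0.000000, Gamma_uuv = 0.075509, Gamma_uvv = 0.151018, Gamma_vuu = 0.000000, Gamma_vuv = -0.003179, Gamma_vvv = -0.006359; k1 = (2.000000, 1.000000, -0.453055, 0.019076)
  k2: at (u, v) = (-0.350000, -0.175000), (du/dtau, dv/dtau) = (1.966021, 1.001431); Gamma_uuu = 0.000000, Gamma_uuv = 0.052695, Gamma_uvv = 0.105390, Gamma_vuu = 0.000000, Gamma_vuv = -0.001081, Gamma_vvv = -0.002163; k2 = (1.966021, 1.001431, -0.313188, 0.006427)
  k3: at (u, v) = (-0.352548, -0.174893), (du/dtau, dv/dtau) = (1.976511, 1.000482); Gamma_uuu = 0.000000, Gamma_uuv = 0.052662, Gamma_uvv = 0.106157, Gamma_vuu = 0.000000, Gamma_vuv = -0.001088, Gamma_vvv = -0.002193; k3 = (1.976511, 1.000482, -0.314535, 0.006498)
  k4: at (u, v) = (-0.203523, -0.099928), (du/dtau, dv/dtau) = (1.952820, 1.000975); Gamma_uuu = 0.000000, Gamma_uuv = 0.030017, Gamma_uvv = 0.061136, Gamma_vuu = 0.000000, Gamma_vuv = -0.000204, Gamma_vvv = -0.000415; k4 = (1.952820, 1.000975, -0.178605, 0.001213)
  Y <- Y + (h/6)(k1 + 2k2 + 2k3 + k4): u = -0.2041, v = -0.0999, du/dtau = 1.9528, dv/dtau = 1.0012
step 2:
  k1: at (u, v) = (-0.204053, -0.099880), (du/dtau, dv/dtau) = (1.952822, 1.001153); Gamma_uuu = 0.000000, Gamma_uuv = 0.030003, Gamma_uvv = 0.061295, Gamma_vuu = 0.000000, Gamma_vuv = -0.000204, Gamma_vvv = -0.000417; k1 = (1.952822, 1.001153, -0.178751, 0.001216)
  k2: at (u, v) = (-0.057591, -0.024793), (du/dtau, dv/dtau) = (1.939416, 1.001245); Gamma_uuu = 0.000000, Gamma_uuv = 0.007439, Gamma_uvv = 0.017279, Gamma_vuu = 0.000000, Gamma_vuv = -0.000004, Gamma_vvv = -0.000008; k2 = (1.939416, 1.001245, -0.046211, 0.000022)
  k3: at (u, v) = (-0.058597, -0.024787), (du/dtau, dv/dtau) = (1.949357, 1.001155); Gamma_uuu = 0.000000, Gamma_uuv = 0.007437, Gamma_uvv = 0.017580, Gamma_vuu = 0.000000, Gamma_vuv = -0.000004, Gamma_vvv = -0.000009; k3 = (1.949357, 1.001155, -0.046648, 0.000023)
  k4: at (u, v) = (0.088351, 0.050293), (du/dtau, dv/dtau) = (1.945825, 1.001157); Gamma_uuu = 0.000000, Gamma_uuv = -0.015093, Gamma_uvv = -0.026514, Gamma_vuu = 0.000000, Gamma_vuv = 0.000022, Gamma_vvv = 0.000039; k4 = (1.945825, 1.001157, 0.085380, -0.000127)
  Y <- Y + (h/6)(k1 + 2k2 + 2k3 + k4): u = 0.0879, v = 0.0503, du/dtau = 1.9458, dv/dtau = 1.0012
step 3:
  k1: at (u, v) = (0.087852, 0.050298), (du/dtau, dv/dtau) = (1.945845, 1.001183); Gamma_uuu = 0.000000, Gamma_uuv = -0.015094, Gamma_uvv = -0.026364, Gamma_vuu = 0.000000, Gamma_vuv = 0.000022, Gamma_vvv = 0.000039; k1 = (1.945845, 1.001183, 0.085239, -0.000126)
  k2: at (u, v) = (0.233790, 0.125386), (du/dtau, dv/dtau) = (1.952238, 1.001174); Gamma_uuu = 0.000000, Gamma_uuv = -0.037692, Gamma_uvv = -0.070278, Gamma_vuu = 0.000000, Gamma_vuv = 0.000369, Gamma_vvv = 0.000689; k2 = (1.952238, 1.001174, 0.217782, -0.002134)
  k3: at (u, v) = (0.234270, 0.125386), (du/dtau, dv/dtau) = (1.962179, 1.001023); Gamma_uuu = 0.000000, Gamma_uuv = -0.037691, Gamma_uvv = -0.070422, Gamma_vuu = 0.000000, Gamma_vuv = 0.000370, Gamma_vvv = 0.000691; k3 = (1.962179, 1.001023, 0.218633, -0.002146)
  k4: at (u, v) = (0.382179, 0.200451), (du/dtau, dv/dtau) = (1.978640, 1.000861); Gamma_uuu = 0.000000, Gamma_uuv = -0.060423, Gamma_uvv = -0.115202, Gamma_vuu = 0.000000, Gamma_vuv = 0.001553, Gamma_vvv = 0.002962; k4 = (1.978640, 1.000861, 0.354718, -0.009119)
  Y <- Y + (h/6)(k1 + 2k2 + 2k3 + k4): u = 0.3817, v = 0.2005, du/dtau = 1.9787, dv/dtau = 1.0007


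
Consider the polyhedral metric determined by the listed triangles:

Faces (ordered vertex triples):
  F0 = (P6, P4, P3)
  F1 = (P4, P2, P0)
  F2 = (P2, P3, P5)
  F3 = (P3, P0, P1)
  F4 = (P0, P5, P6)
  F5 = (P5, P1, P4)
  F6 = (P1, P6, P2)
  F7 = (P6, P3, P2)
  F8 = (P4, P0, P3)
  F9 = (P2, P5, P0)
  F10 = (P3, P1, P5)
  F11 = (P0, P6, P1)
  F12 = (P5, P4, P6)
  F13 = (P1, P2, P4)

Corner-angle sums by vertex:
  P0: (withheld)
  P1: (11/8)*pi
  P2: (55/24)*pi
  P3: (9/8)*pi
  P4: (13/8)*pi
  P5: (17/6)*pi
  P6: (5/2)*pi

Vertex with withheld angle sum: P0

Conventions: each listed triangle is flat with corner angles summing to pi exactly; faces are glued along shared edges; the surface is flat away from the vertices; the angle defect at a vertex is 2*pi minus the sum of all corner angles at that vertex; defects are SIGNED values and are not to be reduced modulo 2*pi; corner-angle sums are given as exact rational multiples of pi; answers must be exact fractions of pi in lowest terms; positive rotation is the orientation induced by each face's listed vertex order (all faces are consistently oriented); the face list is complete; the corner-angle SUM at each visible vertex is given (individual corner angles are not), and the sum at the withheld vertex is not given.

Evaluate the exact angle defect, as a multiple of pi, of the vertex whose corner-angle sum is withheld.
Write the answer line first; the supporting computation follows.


Answer: defect(P0) = -pi/4

V = 7, E = 21, F = 14; chi = V - E + F = 0
Gauss-Bonnet: total defect = 2*pi*chi = 0; visible defects sum to pi/4


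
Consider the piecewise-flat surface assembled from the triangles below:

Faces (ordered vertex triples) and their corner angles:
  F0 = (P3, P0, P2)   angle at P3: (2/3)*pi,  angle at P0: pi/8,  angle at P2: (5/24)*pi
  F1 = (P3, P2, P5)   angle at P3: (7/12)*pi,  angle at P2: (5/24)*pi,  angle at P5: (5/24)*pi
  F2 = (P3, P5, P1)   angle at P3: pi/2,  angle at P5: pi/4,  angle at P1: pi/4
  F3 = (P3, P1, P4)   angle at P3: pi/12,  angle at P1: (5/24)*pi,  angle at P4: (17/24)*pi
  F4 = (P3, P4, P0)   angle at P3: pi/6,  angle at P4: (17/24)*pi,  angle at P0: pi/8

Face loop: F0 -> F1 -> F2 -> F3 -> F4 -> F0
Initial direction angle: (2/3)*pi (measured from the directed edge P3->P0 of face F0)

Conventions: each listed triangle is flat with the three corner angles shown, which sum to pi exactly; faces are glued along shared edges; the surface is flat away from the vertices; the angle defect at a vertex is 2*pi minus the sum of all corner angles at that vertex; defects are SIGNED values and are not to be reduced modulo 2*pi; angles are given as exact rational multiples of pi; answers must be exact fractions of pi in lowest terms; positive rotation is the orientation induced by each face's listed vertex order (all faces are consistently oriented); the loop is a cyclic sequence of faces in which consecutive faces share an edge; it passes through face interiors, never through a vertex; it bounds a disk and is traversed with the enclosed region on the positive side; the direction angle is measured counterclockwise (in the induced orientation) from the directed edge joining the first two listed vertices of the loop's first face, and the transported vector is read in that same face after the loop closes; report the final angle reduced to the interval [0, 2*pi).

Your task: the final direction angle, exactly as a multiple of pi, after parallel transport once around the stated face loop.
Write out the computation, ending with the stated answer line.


enclosed vertex P3: corner angles sum to 2*pi, defect = 2*pi - 2*pi = 0
summing the enclosed defects onto the initial angle, mod 2*pi in the induced orientation:
final angle = (2/3)*pi + 0 = (2/3)*pi (mod 2*pi)

Answer: final direction angle = (2/3)*pi


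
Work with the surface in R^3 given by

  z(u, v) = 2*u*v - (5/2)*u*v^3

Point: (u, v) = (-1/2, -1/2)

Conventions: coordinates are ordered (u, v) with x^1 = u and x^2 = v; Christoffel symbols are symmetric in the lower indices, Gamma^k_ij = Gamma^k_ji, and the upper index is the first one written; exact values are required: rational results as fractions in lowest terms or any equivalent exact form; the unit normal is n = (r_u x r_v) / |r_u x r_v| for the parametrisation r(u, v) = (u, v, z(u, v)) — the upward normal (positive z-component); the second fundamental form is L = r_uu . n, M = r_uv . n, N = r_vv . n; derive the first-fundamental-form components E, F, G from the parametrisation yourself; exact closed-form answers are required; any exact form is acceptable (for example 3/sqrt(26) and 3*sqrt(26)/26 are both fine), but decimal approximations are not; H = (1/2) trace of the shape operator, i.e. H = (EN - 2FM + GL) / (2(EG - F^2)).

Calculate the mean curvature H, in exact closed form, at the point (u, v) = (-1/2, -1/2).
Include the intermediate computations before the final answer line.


z_u = -11/16, z_v = -1/16, z_uu = 0, z_uv = 1/8, z_vv = -15/4
E = 377/256, F = 11/256, G = 257/256; answer radicand W^2 = 189/128
unnormalised second-form numerators: l = 0, m = 1/8, n = -15/4; L = l/sqrt(189/128), and similarly M = m/sqrt(W^2), N = n/sqrt(W^2)
H = (E*n - 2*F*m + G*l) / (2*(EG - F^2)*sqrt(W^2)); E*n - 2*F*m + G*l = -2833/512, EG - F^2 = 189/128, so H = (-2833/1512)/sqrt(189/128)

Answer: H = -2833*sqrt(42)/11907


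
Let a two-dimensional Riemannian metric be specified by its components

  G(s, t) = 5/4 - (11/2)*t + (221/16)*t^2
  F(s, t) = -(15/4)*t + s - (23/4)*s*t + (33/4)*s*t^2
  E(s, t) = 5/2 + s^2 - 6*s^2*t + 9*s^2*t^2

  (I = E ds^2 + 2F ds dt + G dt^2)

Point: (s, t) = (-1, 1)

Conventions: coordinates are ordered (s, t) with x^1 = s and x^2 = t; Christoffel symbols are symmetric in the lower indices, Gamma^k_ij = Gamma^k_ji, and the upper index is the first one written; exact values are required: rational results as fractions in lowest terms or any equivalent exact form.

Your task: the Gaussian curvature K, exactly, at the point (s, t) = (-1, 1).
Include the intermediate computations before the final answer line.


E = 13/2, F = -29/4, G = 153/16, EG - F^2 = 307/32 at the point
E_s = -8, E_t = 12, F_s = 7/2, F_t = -29/2, G_s = 0, G_t = 177/8
E_tt = 18, F_st = 43/4, G_ss = 0
Apply the Brioschi formula K = (det M1 - det M2)/(EG - F^2)^2 over the derivative matrices of E, F, G.
M1 = [[-E_tt/2 + F_st - G_ss/2, E_s/2, F_s - E_t/2], [F_t - G_s/2, E, F], [G_t/2, F, G]] = [[7/4, -4, -5/2], [-29/2, 13/2, -29/4], [177/16, -29/4, 153/16]]; det M1 = -38409/128
M2 = [[0, E_t/2, G_s/2], [E_t/2, E, F], [G_s/2, F, G]] = [[0, 6, 0], [6, 13/2, -29/4], [0, -29/4, 153/16]]; det M2 = -1377/4
det M1 - det M2 = 5655/128; K = 5655/128 / (307/32)^2 = 45240/94249

Answer: K = 45240/94249


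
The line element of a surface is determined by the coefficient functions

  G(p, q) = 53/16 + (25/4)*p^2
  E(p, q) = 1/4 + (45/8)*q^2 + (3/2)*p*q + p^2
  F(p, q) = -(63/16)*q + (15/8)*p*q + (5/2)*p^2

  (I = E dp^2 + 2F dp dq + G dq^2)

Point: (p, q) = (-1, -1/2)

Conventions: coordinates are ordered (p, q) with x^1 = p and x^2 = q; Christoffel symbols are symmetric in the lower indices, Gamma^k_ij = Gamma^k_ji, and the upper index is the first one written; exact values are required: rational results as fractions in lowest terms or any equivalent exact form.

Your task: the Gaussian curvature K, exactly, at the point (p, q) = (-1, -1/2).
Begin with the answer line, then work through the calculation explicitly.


Answer: K = -823808/469225

E = 109/32, F = 173/32, G = 153/16, EG - F^2 = 3425/1024 at the point
E_p = -11/4, E_q = -57/8, F_p = -95/16, F_q = -93/16, G_p = -25/2, G_q = 0
E_qq = 45/4, F_pq = 15/8, G_pp = 25/2
Compute both Brioschi determinants and normalise by (EG - F^2)^2.
M1 = [[-E_qq/2 + F_pq - G_pp/2, E_p/2, F_p - E_q/2], [F_q - G_p/2, E, F], [G_q/2, F, G]] = [[-10, -11/8, -19/8], [7/16, 109/32, 173/32], [0, 173/32, 153/16]]; det M1 = -136447/4096
M2 = [[0, E_q/2, G_p/2], [E_q/2, E, F], [G_p/2, F, G]] = [[0, -57/16, -25/4], [-57/16, 109/32, 173/32], [-25/4, 173/32, 153/16]]; det M2 = -55997/4096
det M1 - det M2 = -40225/2048; K = -40225/2048 / (3425/1024)^2 = -823808/469225


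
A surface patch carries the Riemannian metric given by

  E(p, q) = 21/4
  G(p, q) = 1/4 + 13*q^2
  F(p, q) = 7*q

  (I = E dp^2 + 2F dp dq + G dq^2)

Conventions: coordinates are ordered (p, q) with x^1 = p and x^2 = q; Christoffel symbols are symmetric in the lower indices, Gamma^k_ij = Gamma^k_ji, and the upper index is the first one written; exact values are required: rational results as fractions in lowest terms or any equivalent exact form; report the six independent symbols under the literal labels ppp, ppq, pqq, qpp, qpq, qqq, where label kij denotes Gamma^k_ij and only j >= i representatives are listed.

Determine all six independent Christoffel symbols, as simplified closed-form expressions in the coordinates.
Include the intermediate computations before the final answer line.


E = 21/4; F = 7*q; G = 1/4 + 13*q^2
Gamma^k_ij = (1/2) g^{kl} (d_i g_jl + d_j g_il - d_l g_ij), with g^inv = (1/(EG-F^2)) [[G, -F], [-F, E]]
first partials: E_p = 0, E_q = 0, F_p = 0, F_q = 7, G_p = 0, G_q = 26*q
D = EG - F^2 = 21/16 + (77/4)*q^2
expanded: Gamma^p_pp = (G E_p - 2F F_p + F E_q)/(2D), Gamma^p_pq = (G E_q - F G_p)/(2D), Gamma^p_qq = (2G F_q - G G_p - F G_q)/(2D), Gamma^q_pp = (2E F_p - E E_q - F E_p)/(2D), Gamma^q_pq = (E G_p - F E_q)/(2D), Gamma^q_qq = (E G_q - 2F F_q + F G_p)/(2D); substitute and cancel common factors

Answer: Gamma_ppp = 0, Gamma_ppq = 0, Gamma_pqq = 4/(44*q^2 + 3), Gamma_qpp = 0, Gamma_qpq = 0, Gamma_qqq = 44*q/(44*q^2 + 3)


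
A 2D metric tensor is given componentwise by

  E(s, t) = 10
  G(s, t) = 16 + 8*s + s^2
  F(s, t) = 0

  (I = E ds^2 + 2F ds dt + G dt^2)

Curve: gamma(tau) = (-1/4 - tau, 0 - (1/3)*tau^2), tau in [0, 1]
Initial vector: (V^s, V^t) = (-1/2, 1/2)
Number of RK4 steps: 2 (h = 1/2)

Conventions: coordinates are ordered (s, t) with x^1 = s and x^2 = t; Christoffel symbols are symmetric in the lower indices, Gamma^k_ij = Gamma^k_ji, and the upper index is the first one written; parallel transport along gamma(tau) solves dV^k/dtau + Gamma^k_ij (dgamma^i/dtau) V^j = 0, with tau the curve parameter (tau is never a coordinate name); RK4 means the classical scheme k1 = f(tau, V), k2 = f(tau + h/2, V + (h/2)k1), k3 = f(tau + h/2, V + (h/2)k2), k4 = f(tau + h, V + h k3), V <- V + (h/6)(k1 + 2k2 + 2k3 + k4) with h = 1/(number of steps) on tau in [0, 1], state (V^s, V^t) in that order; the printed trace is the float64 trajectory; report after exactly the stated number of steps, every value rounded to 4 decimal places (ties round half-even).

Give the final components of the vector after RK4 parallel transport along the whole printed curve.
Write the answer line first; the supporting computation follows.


Answer: V^s = -0.5596, V^t = 0.6175

gamma'(tau) = (-1, -(2/3)*tau); f(tau, V)^k = -Gamma^k_ij(gamma(tau)) gamma'^i(tau) V^j; h = 1/2; intermediate values shown to 6 dp
curve data and Christoffel symbols at the stage parameters:
  tau = 0.000000: gamma = (-0.250000, 0.000000), gamma' = (-1.000000, 0.000000); Gamma_sss = 0.000000, Gamma_sst = 0.000000, Gamma_stt = -0.375000, Gamma_tss = 0.000000, Gamma_tst = 0.266667, Gamma_ttt = 0.000000
  tau = 0.250000: gamma = (-0.500000, -0.020833), gamma' = (-1.000000, -0.166667); Gamma_sss = 0.000000, Gamma_sst = 0.000000, Gamma_stt = -0.350000, Gamma_tss = 0.000000, Gamma_tst = 0.285714, Gamma_ttt = 0.000000
  tau = 0.500000: gamma = (-0.750000, -0.083333), gamma' = (-1.000000, -0.333333); Gamma_sss = 0.000000, Gamma_sst = 0.000000, Gamma_stt = -0.325000, Gamma_tss = 0.000000, Gamma_tst = 0.307692, Gamma_ttt = 0.000000
  tau = 0.750000: gamma = (-1.000000, -0.187500), gamma' = (-1.000000, -0.500000); Gamma_sss = 0.000000, Gamma_sst = 0.000000, Gamma_stt = -0.300000, Gamma_tss = 0.000000, Gamma_tst = 0.333333, Gamma_ttt = 0.000000
  tau = 1.000000: gamma = (-1.250000, -0.333333), gamma' = (-1.000000, -0.666667); Gamma_sss = 0.000000, Gamma_sst = 0.000000, Gamma_stt = -0.275000, Gamma_tss = 0.000000, Gamma_tst = 0.363636, Gamma_ttt = 0.000000
step 0: V^s = -0.5000, V^t = 0.5000
step 1: k1 = (0.000000, 0.133333), k2 = (-0.031111, 0.128571), k3 = (-0.031042, 0.127861), k4 = (-0.061092, 0.120643); V <- V + (h/6)(k1 + 2k2 + 2k3 + k4): V^s = -0.5154, V^t = 0.5639
step 2: k1 = (-0.061090, 0.120642), k2 = (-0.089110, 0.109568), k3 = (-0.088694, 0.107477), k4 = (-0.113234, 0.088889); V <- V + (h/6)(k1 + 2k2 + 2k3 + k4): V^s = -0.5596, V^t = 0.6175
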